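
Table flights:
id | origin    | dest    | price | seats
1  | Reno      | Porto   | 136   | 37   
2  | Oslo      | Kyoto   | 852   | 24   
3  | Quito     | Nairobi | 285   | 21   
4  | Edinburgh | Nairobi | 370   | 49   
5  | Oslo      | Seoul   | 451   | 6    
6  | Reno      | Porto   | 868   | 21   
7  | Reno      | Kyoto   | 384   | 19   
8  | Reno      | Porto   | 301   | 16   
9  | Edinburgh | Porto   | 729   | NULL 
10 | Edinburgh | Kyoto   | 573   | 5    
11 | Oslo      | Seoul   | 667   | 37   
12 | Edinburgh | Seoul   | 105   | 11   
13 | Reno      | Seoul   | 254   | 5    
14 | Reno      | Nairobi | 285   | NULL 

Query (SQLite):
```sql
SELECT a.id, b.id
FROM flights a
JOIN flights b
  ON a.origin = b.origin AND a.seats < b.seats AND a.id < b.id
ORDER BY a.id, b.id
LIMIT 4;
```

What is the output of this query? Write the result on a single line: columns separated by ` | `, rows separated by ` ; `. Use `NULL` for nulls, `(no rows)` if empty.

Pairs (a,b) with same origin, a.seats < b.seats, a.id < b.id.
origin groups: Edinburgh:{4,9,10,12} Oslo:{2,5,11} Quito:{3} Reno:{1,6,7,8,13,14}
Ordered by (a.id, b.id); first 4.

2 | 11 ; 5 | 11 ; 10 | 12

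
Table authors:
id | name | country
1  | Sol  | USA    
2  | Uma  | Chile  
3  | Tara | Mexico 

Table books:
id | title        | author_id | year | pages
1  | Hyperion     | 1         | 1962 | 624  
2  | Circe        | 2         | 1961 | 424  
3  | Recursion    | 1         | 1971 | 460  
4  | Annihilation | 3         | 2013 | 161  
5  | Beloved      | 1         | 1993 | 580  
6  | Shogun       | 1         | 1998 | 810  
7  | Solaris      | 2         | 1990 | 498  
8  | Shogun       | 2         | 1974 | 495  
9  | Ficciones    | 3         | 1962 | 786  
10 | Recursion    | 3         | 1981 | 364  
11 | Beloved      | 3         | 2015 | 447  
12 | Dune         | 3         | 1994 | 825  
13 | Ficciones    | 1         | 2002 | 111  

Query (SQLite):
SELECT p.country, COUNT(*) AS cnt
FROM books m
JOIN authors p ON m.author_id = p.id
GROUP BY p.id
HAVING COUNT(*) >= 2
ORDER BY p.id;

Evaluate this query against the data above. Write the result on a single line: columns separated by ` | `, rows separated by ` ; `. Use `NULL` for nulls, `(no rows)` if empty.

Join each books row to its authors via author_id.
Group joined rows by authors.id; compute COUNT(*) per group.
HAVING: keep groups with count ≥ 2.
  1: ids {1, 3, 5, 6, 13} → COUNT(*)=5
  2: ids {2, 7, 8} → COUNT(*)=3
  3: ids {4, 9, 10, 11, 12} → COUNT(*)=5

USA | 5 ; Chile | 3 ; Mexico | 5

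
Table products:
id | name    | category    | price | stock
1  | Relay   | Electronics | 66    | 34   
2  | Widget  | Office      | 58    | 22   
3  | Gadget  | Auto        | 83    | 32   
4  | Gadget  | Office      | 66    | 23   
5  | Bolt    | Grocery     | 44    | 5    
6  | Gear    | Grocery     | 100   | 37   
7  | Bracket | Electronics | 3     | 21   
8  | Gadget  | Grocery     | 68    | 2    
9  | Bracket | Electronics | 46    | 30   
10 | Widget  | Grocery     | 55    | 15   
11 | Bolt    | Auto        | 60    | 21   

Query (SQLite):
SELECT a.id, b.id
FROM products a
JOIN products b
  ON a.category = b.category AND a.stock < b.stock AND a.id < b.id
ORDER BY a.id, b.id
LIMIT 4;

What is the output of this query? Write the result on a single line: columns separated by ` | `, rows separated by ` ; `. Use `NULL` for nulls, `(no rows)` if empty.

2 | 4 ; 5 | 6 ; 5 | 10 ; 7 | 9

Pairs (a,b) with same category, a.stock < b.stock, a.id < b.id.
category groups: Auto:{3,11} Electronics:{1,7,9} Grocery:{5,6,8,10} Office:{2,4}
Ordered by (a.id, b.id); first 4.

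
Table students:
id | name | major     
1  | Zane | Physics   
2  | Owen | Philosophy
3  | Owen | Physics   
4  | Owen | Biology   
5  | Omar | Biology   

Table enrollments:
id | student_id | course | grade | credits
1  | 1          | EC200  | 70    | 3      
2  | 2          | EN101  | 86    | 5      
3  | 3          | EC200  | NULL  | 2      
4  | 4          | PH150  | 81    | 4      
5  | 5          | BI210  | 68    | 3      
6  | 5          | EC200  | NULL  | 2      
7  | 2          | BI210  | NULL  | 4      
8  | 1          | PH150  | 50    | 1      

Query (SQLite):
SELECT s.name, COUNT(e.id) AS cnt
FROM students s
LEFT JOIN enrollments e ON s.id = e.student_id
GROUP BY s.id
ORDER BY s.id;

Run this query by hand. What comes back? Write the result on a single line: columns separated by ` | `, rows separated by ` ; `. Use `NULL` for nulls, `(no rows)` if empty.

LEFT JOIN keeps every students row; unmatched ones get NULL for enrollments columns.
Group by students.id and compute COUNT(e.id). COUNT(col) of an all-NULL group is 0.
  1: ids {1, 8} → COUNT(e.id)=2
  2: ids {2, 7} → COUNT(e.id)=2
  3: ids {3} → COUNT(e.id)=1
  4: ids {4} → COUNT(e.id)=1
  5: ids {5, 6} → COUNT(e.id)=2

Zane | 2 ; Owen | 2 ; Owen | 1 ; Owen | 1 ; Omar | 2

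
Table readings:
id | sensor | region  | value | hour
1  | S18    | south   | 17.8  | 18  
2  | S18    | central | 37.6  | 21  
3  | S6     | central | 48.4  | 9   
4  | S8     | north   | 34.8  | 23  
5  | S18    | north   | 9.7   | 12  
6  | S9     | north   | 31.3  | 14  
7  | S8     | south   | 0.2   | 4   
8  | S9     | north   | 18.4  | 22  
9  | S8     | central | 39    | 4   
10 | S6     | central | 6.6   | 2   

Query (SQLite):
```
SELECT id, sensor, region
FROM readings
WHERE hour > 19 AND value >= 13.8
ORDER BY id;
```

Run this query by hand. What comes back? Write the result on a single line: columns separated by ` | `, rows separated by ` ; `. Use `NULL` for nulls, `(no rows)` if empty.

2 | S18 | central ; 4 | S8 | north ; 8 | S9 | north

hour > 19: ids {2, 4, 8}
value >= 13.8: ids {1, 2, 3, 4, 6, 8, 9}
Combine with AND.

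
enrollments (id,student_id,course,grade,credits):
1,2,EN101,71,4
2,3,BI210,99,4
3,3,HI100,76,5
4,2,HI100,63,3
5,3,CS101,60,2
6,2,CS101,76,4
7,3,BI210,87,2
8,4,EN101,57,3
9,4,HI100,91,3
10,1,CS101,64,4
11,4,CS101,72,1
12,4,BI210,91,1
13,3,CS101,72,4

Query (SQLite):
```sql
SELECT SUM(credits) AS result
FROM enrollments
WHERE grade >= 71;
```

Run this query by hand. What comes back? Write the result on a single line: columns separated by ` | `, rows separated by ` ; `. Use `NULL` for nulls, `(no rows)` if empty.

Rows where grade >= 71 → credits values: [4, 4, 5, 4, 2, 3, 1, 1, 4].
SUM of non-NULL values = 28.

28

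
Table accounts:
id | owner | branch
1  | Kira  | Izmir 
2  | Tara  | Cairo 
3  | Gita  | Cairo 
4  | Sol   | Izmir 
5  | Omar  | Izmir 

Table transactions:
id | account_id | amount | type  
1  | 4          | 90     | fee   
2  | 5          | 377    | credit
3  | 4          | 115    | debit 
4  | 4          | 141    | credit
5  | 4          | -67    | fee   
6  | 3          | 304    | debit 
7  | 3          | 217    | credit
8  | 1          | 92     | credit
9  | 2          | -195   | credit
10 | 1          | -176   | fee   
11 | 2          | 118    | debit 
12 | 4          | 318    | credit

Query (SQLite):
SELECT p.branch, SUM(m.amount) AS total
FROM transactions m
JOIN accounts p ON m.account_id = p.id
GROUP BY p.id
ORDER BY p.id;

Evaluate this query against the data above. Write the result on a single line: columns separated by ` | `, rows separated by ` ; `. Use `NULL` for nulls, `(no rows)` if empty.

Izmir | -84 ; Cairo | -77 ; Cairo | 521 ; Izmir | 597 ; Izmir | 377

Join each transactions row to its accounts via account_id.
Group joined rows by accounts.id; compute SUM(m.amount) per group.
  1: ids {8, 10} → SUM(m.amount)=-84
  2: ids {9, 11} → SUM(m.amount)=-77
  3: ids {6, 7} → SUM(m.amount)=521
  4: ids {1, 3, 4, 5, 12} → SUM(m.amount)=597
  5: ids {2} → SUM(m.amount)=377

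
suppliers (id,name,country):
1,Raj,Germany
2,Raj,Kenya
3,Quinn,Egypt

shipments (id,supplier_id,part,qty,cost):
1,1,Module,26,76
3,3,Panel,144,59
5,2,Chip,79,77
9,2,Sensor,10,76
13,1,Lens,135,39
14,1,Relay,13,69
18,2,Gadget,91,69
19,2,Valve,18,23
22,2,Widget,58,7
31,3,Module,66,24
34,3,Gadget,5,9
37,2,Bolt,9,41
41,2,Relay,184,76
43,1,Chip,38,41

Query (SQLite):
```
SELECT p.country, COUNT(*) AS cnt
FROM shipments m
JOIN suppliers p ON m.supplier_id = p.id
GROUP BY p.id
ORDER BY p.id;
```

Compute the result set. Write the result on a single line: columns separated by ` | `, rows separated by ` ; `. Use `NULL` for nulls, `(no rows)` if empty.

Join each shipments row to its suppliers via supplier_id.
Group joined rows by suppliers.id; compute COUNT(*) per group.
  1: ids {1, 13, 14, 43} → COUNT(*)=4
  2: ids {5, 9, 18, 19, 22, 37, 41} → COUNT(*)=7
  3: ids {3, 31, 34} → COUNT(*)=3

Germany | 4 ; Kenya | 7 ; Egypt | 3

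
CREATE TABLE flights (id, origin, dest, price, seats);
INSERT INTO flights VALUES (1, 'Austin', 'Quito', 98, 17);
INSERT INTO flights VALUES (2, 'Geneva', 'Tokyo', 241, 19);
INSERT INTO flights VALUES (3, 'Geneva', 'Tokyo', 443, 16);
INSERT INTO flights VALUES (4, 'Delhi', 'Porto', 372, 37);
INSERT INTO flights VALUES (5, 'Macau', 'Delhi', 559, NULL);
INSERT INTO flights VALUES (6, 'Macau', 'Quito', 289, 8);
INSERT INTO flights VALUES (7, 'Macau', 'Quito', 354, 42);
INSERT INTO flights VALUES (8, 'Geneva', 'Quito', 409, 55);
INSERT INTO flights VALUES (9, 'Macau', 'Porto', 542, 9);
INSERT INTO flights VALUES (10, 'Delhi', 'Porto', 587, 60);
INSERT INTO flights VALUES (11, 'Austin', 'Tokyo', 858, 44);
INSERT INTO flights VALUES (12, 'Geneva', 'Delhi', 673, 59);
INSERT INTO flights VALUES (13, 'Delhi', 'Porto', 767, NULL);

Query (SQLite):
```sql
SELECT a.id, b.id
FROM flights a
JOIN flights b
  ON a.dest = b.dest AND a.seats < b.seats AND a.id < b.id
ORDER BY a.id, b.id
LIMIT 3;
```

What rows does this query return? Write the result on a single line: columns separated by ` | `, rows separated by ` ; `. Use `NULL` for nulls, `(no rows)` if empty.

1 | 7 ; 1 | 8 ; 2 | 11

Pairs (a,b) with same dest, a.seats < b.seats, a.id < b.id.
dest groups: Delhi:{5,12} Porto:{4,9,10,13} Quito:{1,6,7,8} Tokyo:{2,3,11}
Ordered by (a.id, b.id); first 3.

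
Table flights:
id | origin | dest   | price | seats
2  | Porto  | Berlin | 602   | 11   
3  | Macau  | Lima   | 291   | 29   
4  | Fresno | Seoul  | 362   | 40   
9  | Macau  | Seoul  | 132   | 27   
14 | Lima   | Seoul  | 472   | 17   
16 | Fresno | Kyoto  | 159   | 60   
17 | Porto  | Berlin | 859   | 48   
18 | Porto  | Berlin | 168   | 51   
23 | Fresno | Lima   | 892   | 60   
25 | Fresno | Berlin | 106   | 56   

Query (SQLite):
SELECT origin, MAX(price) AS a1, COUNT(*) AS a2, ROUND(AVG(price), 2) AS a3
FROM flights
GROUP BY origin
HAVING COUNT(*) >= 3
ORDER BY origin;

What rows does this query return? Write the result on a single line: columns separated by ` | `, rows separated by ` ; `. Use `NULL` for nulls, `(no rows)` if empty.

Fresno | 892 | 4 | 379.75 ; Porto | 859 | 3 | 543

Group flights by origin.
Per group compute: MAX(price), COUNT(*), ROUND(AVG(price), 2).
HAVING: drop groups with fewer than 3 rows.
  Fresno: ids {4, 16, 23, 25} → MAX(price)=892, COUNT(*)=4, ROUND(AVG(price), 2)=379.75
  Lima: ids {14} → MAX(price)=472, COUNT(*)=1, ROUND(AVG(price), 2)=472
  Macau: ids {3, 9} → MAX(price)=291, COUNT(*)=2, ROUND(AVG(price), 2)=211.5
  Porto: ids {2, 17, 18} → MAX(price)=859, COUNT(*)=3, ROUND(AVG(price), 2)=543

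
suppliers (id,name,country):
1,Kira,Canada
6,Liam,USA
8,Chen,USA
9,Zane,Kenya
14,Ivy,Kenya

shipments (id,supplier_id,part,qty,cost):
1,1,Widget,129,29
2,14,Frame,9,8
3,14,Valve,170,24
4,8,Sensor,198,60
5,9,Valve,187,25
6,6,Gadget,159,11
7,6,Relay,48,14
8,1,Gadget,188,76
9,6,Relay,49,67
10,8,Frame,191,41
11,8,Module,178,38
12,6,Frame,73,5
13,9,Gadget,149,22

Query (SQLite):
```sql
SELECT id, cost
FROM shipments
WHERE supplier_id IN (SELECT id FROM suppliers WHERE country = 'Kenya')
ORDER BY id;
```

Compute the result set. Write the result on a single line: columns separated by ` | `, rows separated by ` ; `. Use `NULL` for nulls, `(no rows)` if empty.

Inner query: suppliers.id where country = 'Kenya'.
Outer: keep shipments rows whose supplier_id is in that set.
Inner query → {9, 14}

2 | 8 ; 3 | 24 ; 5 | 25 ; 13 | 22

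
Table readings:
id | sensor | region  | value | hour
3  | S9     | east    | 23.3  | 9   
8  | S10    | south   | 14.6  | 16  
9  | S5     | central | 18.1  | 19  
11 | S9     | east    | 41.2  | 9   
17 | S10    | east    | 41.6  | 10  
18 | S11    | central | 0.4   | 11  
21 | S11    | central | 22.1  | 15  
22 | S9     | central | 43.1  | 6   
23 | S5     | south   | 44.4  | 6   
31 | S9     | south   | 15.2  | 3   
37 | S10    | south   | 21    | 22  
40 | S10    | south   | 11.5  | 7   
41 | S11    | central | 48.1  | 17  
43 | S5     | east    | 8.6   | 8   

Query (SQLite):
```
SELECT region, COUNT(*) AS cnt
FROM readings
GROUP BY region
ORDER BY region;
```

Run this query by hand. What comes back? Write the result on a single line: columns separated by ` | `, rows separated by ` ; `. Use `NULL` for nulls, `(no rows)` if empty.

central | 5 ; east | 4 ; south | 5

Partition readings by region; compute COUNT(*) within each group.
  central: ids {9, 18, 21, 22, 41} → COUNT(*)=5
  east: ids {3, 11, 17, 43} → COUNT(*)=4
  south: ids {8, 23, 31, 37, 40} → COUNT(*)=5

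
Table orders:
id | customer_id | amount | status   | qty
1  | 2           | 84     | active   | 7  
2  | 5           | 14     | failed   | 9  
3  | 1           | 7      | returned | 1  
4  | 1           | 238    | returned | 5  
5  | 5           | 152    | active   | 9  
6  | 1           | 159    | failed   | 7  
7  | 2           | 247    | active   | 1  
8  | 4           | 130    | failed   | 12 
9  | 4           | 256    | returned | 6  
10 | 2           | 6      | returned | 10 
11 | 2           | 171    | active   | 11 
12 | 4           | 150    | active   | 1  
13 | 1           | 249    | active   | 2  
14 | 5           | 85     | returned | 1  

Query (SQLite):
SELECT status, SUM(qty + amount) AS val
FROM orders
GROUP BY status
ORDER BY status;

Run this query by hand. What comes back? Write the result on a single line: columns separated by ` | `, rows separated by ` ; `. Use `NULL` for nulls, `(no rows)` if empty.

active | 1084 ; failed | 331 ; returned | 615

For each row compute qty + amount.
Group by status; take SUM of the expression per group.
  active: ids {1, 5, 7, 11, 12, 13} → SUM(qty + amount)=1084
  failed: ids {2, 6, 8} → SUM(qty + amount)=331
  returned: ids {3, 4, 9, 10, 14} → SUM(qty + amount)=615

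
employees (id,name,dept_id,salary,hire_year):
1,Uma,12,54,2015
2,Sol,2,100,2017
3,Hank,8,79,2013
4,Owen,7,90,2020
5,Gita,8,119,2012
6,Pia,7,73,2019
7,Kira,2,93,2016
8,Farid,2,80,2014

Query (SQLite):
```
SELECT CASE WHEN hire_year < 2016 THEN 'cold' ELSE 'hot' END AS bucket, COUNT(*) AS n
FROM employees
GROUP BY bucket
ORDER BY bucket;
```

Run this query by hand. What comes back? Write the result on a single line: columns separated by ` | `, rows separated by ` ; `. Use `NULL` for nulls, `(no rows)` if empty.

cold | 4 ; hot | 4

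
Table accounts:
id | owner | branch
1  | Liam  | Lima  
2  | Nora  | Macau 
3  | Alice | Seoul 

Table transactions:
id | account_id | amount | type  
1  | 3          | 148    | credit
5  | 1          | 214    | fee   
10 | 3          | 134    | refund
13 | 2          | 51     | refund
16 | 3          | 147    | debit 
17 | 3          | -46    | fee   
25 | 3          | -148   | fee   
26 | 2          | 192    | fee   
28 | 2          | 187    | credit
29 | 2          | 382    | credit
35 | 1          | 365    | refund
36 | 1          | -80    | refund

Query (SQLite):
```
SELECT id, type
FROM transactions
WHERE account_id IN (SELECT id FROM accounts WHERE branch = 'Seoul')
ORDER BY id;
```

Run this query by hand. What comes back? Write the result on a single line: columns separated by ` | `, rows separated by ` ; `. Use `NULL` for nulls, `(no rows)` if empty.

1 | credit ; 10 | refund ; 16 | debit ; 17 | fee ; 25 | fee

Inner query: accounts.id where branch = 'Seoul'.
Outer: keep transactions rows whose account_id is in that set.
Inner query → {3}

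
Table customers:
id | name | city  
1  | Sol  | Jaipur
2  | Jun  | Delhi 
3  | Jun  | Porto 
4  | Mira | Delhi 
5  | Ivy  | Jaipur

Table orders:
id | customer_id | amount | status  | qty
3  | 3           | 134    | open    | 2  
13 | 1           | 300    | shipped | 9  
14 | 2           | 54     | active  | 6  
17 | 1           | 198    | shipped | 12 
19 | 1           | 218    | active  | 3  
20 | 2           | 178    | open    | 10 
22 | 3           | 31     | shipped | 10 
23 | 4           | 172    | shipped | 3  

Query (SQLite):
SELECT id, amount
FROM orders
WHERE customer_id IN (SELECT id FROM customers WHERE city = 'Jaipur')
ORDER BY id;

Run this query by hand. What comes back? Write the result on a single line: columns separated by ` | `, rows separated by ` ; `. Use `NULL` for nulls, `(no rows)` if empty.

Inner query: customers.id where city = 'Jaipur'.
Outer: keep orders rows whose customer_id is in that set.
Inner query → {1, 5}

13 | 300 ; 17 | 198 ; 19 | 218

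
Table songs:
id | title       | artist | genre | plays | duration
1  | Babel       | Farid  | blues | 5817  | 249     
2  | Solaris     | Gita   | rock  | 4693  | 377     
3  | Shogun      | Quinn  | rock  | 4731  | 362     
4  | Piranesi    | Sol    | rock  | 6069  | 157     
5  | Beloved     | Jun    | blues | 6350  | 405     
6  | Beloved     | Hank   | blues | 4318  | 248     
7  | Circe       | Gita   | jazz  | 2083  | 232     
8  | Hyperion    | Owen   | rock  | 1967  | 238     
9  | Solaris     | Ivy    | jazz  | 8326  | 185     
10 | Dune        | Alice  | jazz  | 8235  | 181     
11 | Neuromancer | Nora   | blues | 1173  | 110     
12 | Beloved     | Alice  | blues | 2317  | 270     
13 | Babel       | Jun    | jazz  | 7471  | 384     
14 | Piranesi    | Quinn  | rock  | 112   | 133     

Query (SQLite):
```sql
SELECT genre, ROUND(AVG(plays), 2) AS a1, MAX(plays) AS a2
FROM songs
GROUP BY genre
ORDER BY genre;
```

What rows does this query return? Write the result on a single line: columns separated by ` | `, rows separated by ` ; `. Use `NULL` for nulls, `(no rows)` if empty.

blues | 3995 | 6350 ; jazz | 6528.75 | 8326 ; rock | 3514.4 | 6069

Group songs by genre.
Per group compute: ROUND(AVG(plays), 2), MAX(plays).
  blues: ids {1, 5, 6, 11, 12} → ROUND(AVG(plays), 2)=3995, MAX(plays)=6350
  jazz: ids {7, 9, 10, 13} → ROUND(AVG(plays), 2)=6528.75, MAX(plays)=8326
  rock: ids {2, 3, 4, 8, 14} → ROUND(AVG(plays), 2)=3514.4, MAX(plays)=6069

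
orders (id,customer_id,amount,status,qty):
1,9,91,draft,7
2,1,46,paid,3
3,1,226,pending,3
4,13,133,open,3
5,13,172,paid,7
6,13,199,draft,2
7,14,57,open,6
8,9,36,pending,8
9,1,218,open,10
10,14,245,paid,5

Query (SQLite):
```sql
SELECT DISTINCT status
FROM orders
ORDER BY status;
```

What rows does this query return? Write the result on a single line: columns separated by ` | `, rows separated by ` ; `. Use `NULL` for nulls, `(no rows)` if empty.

draft ; open ; paid ; pending

Collect distinct status values from orders.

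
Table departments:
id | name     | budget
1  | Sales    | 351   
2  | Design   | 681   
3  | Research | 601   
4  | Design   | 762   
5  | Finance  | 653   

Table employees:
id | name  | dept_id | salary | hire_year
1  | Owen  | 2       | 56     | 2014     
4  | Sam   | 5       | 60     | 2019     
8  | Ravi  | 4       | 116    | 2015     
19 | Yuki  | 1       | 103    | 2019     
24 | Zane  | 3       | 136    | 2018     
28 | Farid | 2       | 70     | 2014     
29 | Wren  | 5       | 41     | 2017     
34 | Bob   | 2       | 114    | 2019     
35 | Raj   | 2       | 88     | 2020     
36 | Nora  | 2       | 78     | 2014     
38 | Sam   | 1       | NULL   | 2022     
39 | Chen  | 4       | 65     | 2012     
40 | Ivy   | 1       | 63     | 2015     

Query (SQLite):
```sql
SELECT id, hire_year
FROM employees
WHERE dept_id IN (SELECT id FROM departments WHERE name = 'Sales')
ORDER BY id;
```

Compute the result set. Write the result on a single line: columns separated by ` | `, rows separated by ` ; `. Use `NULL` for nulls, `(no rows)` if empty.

19 | 2019 ; 38 | 2022 ; 40 | 2015

Inner query: departments.id where name = 'Sales'.
Outer: keep employees rows whose dept_id is in that set.
Inner query → {1}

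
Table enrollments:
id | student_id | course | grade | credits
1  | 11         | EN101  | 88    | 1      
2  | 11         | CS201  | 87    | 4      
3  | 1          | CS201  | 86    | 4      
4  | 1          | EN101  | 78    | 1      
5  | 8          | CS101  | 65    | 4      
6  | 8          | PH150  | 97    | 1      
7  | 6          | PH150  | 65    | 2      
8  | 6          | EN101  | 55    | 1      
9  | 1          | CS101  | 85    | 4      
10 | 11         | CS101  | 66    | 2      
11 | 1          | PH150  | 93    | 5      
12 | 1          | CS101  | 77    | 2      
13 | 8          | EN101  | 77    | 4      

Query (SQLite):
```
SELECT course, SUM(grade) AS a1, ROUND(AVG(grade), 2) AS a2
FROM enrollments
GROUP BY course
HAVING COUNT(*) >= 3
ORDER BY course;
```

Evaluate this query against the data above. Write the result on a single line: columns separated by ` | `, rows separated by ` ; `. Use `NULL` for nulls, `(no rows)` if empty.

Group enrollments by course.
Per group compute: SUM(grade), ROUND(AVG(grade), 2).
HAVING: drop groups with fewer than 3 rows.
  CS101: ids {5, 9, 10, 12} → SUM(grade)=293, ROUND(AVG(grade), 2)=73.25
  CS201: ids {2, 3} → SUM(grade)=173, ROUND(AVG(grade), 2)=86.5
  EN101: ids {1, 4, 8, 13} → SUM(grade)=298, ROUND(AVG(grade), 2)=74.5
  PH150: ids {6, 7, 11} → SUM(grade)=255, ROUND(AVG(grade), 2)=85

CS101 | 293 | 73.25 ; EN101 | 298 | 74.5 ; PH150 | 255 | 85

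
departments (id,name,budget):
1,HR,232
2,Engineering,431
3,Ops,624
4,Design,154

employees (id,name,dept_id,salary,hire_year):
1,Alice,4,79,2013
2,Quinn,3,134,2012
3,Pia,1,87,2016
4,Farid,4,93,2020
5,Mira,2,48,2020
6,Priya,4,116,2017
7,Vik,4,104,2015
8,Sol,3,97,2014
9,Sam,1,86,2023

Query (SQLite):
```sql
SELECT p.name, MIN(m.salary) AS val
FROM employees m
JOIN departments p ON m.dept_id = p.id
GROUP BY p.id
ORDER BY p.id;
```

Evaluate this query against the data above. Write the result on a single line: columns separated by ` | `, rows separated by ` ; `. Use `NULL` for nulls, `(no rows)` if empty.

Join each employees row to its departments via dept_id.
Group joined rows by departments.id; compute MIN(m.salary) per group.
  1: ids {3, 9} → MIN(m.salary)=86
  2: ids {5} → MIN(m.salary)=48
  3: ids {2, 8} → MIN(m.salary)=97
  4: ids {1, 4, 6, 7} → MIN(m.salary)=79

HR | 86 ; Engineering | 48 ; Ops | 97 ; Design | 79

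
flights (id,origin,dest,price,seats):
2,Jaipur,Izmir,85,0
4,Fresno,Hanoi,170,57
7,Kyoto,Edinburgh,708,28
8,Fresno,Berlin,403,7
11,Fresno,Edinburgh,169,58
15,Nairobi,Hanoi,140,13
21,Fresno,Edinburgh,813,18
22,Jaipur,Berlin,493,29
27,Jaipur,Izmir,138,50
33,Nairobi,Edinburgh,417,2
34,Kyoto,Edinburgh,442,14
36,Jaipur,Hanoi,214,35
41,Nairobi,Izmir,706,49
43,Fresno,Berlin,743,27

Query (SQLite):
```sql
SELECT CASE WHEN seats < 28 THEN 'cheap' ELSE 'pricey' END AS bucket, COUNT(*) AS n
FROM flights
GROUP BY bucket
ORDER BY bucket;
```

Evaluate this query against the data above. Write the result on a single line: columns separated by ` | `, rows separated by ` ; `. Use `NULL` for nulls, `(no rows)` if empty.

Bucket rows by seats < 28 → 'cheap' else 'pricey'; count each bucket.

cheap | 7 ; pricey | 7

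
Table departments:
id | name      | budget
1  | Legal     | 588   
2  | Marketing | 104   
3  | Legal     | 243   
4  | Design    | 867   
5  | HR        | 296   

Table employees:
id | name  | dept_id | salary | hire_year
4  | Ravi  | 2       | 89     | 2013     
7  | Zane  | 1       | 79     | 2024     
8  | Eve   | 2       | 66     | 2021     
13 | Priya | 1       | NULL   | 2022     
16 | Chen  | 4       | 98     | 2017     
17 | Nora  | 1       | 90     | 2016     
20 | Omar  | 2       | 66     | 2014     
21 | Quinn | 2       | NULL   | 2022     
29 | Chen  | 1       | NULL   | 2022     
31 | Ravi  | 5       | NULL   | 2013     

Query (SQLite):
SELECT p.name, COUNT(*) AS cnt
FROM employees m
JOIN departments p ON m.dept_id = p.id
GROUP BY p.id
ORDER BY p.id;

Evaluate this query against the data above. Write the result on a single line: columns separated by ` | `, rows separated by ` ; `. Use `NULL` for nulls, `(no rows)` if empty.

Legal | 4 ; Marketing | 4 ; Design | 1 ; HR | 1

Join each employees row to its departments via dept_id.
Group joined rows by departments.id; compute COUNT(*) per group.
  1: ids {7, 13, 17, 29} → COUNT(*)=4
  2: ids {4, 8, 20, 21} → COUNT(*)=4
  4: ids {16} → COUNT(*)=1
  5: ids {31} → COUNT(*)=1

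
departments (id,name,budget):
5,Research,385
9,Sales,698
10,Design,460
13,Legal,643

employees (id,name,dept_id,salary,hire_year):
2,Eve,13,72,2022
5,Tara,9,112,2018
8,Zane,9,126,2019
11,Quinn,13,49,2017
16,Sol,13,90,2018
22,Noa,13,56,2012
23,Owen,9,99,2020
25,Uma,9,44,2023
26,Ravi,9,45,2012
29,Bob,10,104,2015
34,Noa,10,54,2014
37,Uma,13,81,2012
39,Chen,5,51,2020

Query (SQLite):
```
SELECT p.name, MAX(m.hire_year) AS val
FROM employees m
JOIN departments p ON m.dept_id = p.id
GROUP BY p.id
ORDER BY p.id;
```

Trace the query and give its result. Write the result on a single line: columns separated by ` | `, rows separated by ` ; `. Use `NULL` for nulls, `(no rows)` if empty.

Join each employees row to its departments via dept_id.
Group joined rows by departments.id; compute MAX(m.hire_year) per group.
  5: ids {39} → MAX(m.hire_year)=2020
  9: ids {5, 8, 23, 25, 26} → MAX(m.hire_year)=2023
  10: ids {29, 34} → MAX(m.hire_year)=2015
  13: ids {2, 11, 16, 22, 37} → MAX(m.hire_year)=2022

Research | 2020 ; Sales | 2023 ; Design | 2015 ; Legal | 2022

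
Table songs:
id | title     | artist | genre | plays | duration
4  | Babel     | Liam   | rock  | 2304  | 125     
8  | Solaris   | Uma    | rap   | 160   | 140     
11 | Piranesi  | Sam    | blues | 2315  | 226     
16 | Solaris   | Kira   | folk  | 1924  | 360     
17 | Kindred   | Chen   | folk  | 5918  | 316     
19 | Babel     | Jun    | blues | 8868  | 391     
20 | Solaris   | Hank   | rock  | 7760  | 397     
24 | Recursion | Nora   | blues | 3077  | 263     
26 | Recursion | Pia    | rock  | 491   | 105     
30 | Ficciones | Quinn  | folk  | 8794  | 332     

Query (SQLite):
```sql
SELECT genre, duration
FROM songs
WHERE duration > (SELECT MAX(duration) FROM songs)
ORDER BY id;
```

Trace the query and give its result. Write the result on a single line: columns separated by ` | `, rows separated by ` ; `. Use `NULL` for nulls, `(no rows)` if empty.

Scalar subquery: MAX(duration) over all songs rows = 397.
Keep rows where duration > that value.

(no rows)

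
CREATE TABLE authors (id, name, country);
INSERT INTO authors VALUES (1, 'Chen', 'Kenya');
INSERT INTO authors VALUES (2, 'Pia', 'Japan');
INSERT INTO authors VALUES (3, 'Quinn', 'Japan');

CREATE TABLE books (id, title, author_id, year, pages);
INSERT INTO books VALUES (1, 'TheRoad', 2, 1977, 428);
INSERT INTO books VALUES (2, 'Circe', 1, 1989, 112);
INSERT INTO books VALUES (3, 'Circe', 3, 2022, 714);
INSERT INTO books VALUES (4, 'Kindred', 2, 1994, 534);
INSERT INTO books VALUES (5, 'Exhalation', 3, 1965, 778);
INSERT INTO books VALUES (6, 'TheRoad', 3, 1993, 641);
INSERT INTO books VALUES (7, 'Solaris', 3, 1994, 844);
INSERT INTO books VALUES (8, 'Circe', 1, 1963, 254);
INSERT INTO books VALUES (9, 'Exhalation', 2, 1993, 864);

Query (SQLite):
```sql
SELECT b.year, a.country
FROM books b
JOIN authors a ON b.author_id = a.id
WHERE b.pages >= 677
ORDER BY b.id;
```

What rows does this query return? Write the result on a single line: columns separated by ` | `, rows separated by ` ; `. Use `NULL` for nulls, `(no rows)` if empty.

2022 | Japan ; 1965 | Japan ; 1994 | Japan ; 1993 | Japan

Each books row matches the authors row where author_id = authors.id.
Then keep rows with b.pages >= 677.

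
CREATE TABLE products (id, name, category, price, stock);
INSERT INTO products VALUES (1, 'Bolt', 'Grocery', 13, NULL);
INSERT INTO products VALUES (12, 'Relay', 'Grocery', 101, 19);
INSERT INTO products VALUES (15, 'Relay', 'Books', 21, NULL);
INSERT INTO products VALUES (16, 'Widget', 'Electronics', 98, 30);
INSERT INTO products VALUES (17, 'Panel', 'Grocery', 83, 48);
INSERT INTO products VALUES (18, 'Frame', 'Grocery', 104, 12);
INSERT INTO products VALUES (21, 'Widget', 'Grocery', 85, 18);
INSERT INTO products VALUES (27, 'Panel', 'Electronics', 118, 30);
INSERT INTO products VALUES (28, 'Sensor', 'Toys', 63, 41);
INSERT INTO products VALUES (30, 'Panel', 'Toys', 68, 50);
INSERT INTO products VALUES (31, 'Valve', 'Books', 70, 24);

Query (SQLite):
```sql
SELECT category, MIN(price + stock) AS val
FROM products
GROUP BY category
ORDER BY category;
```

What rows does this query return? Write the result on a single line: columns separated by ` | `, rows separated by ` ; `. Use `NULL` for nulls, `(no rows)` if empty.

For each row compute price + stock.
Group by category; take MIN of the expression per group.
  Books: ids {15, 31} → MIN(price + stock)=94
  Electronics: ids {16, 27} → MIN(price + stock)=128
  Grocery: ids {1, 12, 17, 18, 21} → MIN(price + stock)=103
  Toys: ids {28, 30} → MIN(price + stock)=104

Books | 94 ; Electronics | 128 ; Grocery | 103 ; Toys | 104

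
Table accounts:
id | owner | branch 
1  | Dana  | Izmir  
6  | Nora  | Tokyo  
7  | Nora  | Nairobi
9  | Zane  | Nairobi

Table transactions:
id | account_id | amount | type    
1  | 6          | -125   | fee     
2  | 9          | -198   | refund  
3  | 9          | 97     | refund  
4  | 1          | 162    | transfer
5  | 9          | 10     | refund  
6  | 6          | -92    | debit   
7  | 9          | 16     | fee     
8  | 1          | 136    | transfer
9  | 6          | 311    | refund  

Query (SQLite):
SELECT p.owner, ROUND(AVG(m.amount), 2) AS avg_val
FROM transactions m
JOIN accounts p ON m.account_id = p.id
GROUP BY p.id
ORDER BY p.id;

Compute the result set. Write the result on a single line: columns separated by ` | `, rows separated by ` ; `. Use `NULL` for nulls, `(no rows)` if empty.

Join each transactions row to its accounts via account_id.
Group joined rows by accounts.id; compute ROUND(AVG(m.amount), 2) per group.
  1: ids {4, 8} → ROUND(AVG(m.amount), 2)=149
  6: ids {1, 6, 9} → ROUND(AVG(m.amount), 2)=31.33
  9: ids {2, 3, 5, 7} → ROUND(AVG(m.amount), 2)=-18.75

Dana | 149 ; Nora | 31.33 ; Zane | -18.75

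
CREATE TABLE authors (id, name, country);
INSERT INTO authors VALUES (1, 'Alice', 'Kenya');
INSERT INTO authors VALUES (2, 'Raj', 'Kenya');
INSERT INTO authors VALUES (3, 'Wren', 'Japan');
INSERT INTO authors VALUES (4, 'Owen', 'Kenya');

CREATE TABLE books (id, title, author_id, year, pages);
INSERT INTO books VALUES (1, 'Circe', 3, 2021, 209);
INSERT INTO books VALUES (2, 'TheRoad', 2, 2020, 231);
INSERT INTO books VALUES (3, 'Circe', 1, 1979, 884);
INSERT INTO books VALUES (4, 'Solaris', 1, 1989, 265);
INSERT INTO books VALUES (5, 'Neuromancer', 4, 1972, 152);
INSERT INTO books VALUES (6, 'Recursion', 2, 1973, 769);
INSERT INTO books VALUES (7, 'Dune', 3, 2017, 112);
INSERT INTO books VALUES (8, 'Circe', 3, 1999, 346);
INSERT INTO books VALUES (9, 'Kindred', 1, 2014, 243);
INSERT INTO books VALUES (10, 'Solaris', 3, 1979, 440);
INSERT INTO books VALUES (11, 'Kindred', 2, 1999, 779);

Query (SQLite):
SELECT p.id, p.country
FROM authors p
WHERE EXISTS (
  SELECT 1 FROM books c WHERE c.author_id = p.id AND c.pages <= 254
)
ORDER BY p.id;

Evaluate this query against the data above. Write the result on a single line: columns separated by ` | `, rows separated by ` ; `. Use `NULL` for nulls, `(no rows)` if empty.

For each authors row, check whether any books with matching author_id has pages <= 254.
Keep rows where that is true.

1 | Kenya ; 2 | Kenya ; 3 | Japan ; 4 | Kenya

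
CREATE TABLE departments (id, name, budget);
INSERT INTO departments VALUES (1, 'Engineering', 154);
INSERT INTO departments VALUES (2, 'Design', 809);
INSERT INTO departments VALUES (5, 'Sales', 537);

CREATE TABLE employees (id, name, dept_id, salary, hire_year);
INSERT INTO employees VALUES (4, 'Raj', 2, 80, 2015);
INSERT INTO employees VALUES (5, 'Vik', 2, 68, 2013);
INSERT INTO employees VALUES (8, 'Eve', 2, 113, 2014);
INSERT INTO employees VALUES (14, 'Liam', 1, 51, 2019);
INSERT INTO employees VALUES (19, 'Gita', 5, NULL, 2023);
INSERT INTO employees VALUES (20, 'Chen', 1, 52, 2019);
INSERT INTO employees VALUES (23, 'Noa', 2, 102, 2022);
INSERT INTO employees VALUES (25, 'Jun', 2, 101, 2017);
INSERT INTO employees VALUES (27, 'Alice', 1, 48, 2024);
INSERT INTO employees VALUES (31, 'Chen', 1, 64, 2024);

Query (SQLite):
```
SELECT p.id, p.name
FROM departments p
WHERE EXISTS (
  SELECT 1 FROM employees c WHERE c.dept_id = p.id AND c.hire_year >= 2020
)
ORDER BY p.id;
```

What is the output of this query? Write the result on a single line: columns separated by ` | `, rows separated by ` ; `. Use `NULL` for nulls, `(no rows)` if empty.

1 | Engineering ; 2 | Design ; 5 | Sales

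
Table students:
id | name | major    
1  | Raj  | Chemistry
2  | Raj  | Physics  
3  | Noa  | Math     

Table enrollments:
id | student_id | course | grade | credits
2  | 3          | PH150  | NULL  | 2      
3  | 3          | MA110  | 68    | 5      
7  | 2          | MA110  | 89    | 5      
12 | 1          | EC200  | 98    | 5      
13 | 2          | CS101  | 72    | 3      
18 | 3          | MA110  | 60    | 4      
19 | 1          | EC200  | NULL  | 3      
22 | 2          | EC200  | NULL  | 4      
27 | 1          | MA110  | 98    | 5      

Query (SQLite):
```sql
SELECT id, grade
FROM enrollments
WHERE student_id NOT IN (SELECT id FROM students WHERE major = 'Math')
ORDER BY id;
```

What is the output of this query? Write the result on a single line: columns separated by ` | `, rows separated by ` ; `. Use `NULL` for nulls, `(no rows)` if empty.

Inner query: students.id where major = 'Math'.
Outer: keep enrollments rows whose student_id is not in that set.
Inner query → {3}

7 | 89 ; 12 | 98 ; 13 | 72 ; 19 | NULL ; 22 | NULL ; 27 | 98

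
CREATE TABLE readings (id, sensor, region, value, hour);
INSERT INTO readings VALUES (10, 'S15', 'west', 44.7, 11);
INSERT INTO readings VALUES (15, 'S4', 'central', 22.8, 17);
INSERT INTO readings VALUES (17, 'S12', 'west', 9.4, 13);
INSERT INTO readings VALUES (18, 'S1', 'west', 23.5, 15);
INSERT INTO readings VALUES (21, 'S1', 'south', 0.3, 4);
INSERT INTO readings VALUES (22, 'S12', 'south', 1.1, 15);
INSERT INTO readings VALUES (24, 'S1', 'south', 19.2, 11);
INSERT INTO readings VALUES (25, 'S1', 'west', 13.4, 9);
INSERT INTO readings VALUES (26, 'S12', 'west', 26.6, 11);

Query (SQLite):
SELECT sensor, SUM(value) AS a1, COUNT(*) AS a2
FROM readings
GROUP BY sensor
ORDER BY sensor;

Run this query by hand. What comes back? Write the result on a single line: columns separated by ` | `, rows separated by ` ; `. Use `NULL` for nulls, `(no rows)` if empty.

S1 | 56.4 | 4 ; S12 | 37.1 | 3 ; S15 | 44.7 | 1 ; S4 | 22.8 | 1

Group readings by sensor.
Per group compute: SUM(value), COUNT(*).
  S1: ids {18, 21, 24, 25} → SUM(value)=56.4, COUNT(*)=4
  S12: ids {17, 22, 26} → SUM(value)=37.1, COUNT(*)=3
  S15: ids {10} → SUM(value)=44.7, COUNT(*)=1
  S4: ids {15} → SUM(value)=22.8, COUNT(*)=1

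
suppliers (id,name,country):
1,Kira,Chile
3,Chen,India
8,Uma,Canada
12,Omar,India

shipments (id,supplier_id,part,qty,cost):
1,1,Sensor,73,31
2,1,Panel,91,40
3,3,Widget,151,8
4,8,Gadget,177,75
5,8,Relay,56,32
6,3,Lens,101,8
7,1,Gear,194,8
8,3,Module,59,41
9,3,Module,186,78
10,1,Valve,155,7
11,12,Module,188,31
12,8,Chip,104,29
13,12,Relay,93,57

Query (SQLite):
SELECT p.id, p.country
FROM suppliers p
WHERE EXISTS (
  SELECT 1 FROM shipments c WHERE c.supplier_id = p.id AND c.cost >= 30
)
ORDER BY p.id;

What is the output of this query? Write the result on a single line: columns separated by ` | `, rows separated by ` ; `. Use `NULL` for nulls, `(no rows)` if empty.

For each suppliers row, check whether any shipments with matching supplier_id has cost >= 30.
Keep rows where that is true.

1 | Chile ; 3 | India ; 8 | Canada ; 12 | India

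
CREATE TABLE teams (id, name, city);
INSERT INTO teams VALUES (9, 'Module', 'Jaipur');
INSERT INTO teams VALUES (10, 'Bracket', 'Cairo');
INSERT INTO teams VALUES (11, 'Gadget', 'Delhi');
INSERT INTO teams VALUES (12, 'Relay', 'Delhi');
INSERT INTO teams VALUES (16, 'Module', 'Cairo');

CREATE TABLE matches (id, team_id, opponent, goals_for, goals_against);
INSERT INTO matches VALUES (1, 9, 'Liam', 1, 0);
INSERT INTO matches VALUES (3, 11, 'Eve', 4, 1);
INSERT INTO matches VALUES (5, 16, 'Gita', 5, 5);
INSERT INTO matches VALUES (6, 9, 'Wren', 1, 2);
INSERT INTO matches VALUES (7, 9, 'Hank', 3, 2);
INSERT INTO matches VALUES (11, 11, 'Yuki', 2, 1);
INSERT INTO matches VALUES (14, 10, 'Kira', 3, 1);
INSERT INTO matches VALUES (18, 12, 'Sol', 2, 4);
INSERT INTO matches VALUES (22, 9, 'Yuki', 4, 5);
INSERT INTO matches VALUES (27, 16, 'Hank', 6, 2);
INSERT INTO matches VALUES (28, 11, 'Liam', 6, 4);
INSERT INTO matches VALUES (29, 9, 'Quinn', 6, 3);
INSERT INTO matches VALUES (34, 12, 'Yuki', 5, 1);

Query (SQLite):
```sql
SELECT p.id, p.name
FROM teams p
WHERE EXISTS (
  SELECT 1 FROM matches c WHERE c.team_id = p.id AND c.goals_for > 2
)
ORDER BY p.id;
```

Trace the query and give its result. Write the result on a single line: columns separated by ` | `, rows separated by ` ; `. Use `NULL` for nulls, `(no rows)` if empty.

For each teams row, check whether any matches with matching team_id has goals_for > 2.
Keep rows where that is true.

9 | Module ; 10 | Bracket ; 11 | Gadget ; 12 | Relay ; 16 | Module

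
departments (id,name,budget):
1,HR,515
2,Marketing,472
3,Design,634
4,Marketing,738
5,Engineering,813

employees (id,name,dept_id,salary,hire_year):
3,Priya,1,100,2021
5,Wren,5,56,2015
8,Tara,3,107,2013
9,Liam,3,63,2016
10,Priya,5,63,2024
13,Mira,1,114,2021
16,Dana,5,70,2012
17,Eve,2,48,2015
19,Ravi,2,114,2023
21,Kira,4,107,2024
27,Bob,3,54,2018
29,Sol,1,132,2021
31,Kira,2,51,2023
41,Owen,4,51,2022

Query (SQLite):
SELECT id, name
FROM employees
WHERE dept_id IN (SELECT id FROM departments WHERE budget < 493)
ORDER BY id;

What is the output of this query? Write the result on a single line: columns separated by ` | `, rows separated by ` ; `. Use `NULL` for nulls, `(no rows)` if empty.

Inner query: departments.id where budget < 493.
Outer: keep employees rows whose dept_id is in that set.
Inner query → {2}

17 | Eve ; 19 | Ravi ; 31 | Kira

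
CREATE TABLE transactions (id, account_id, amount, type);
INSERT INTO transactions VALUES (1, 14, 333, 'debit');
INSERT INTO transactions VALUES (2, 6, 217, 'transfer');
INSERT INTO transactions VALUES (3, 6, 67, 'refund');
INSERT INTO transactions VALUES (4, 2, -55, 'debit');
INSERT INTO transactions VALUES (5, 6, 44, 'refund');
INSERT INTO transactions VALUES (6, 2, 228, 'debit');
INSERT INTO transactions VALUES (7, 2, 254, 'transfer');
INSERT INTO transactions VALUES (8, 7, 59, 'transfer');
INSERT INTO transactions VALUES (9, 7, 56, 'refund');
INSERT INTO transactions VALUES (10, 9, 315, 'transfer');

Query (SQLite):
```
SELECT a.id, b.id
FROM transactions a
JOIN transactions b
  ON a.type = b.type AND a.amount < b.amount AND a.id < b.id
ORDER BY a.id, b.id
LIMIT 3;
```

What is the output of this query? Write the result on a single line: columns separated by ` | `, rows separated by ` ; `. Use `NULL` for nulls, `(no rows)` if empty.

2 | 7 ; 2 | 10 ; 4 | 6

Pairs (a,b) with same type, a.amount < b.amount, a.id < b.id.
type groups: debit:{1,4,6} refund:{3,5,9} transfer:{2,7,8,10}
Ordered by (a.id, b.id); first 3.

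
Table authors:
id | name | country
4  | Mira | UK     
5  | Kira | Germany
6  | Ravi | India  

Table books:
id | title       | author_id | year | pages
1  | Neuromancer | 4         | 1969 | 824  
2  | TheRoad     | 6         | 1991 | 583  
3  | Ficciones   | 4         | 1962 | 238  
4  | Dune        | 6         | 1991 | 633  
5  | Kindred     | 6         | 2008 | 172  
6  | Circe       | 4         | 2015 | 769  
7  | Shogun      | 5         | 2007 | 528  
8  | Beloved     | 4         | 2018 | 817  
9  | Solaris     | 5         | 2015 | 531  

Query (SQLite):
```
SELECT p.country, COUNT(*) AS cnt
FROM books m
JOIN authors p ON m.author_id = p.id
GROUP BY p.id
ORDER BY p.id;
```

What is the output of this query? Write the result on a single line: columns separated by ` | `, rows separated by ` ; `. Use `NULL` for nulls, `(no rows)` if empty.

Join each books row to its authors via author_id.
Group joined rows by authors.id; compute COUNT(*) per group.
  4: ids {1, 3, 6, 8} → COUNT(*)=4
  5: ids {7, 9} → COUNT(*)=2
  6: ids {2, 4, 5} → COUNT(*)=3

UK | 4 ; Germany | 2 ; India | 3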